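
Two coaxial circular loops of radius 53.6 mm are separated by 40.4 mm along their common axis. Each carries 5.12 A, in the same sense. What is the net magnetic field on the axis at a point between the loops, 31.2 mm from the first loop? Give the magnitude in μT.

B ≈ 96.2 μT

Each loop contributes B = μ₀IR²/[2(R²+z²)^(3/2)] on the axis, with z measured from that loop.
Loop 1 (z = 0.0312 m): B₁ = 3.87×10⁻⁵ T. Loop 2 (z = 0.0092 m): B₂ = 5.75×10⁻⁵ T.
The fields add: B = B₁ + B₂ = 9.62×10⁻⁵ T.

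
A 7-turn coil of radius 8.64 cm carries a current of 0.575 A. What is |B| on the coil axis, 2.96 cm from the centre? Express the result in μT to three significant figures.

For an N-turn flat coil, B = Nμ₀IR²/[2(R²+z²)^(3/2)] with R = 0.0864 m, z = 0.0296 m.
B = 7 × 3.54×10⁻⁶ T = 2.48×10⁻⁵ T.

B ≈ 24.8 μT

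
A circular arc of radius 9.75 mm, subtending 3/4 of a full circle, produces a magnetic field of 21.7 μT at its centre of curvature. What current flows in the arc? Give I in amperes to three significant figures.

I ≈ 0.449 A

For a circular arc, B = μ₀Iφ/(4πR) with φ in radians; here φ = 4.712 rad.
So I = 4πRB/(μ₀φ) = 4π × 0.00975 × 2.17×10⁻⁵ / (4π×10⁻⁷ × 4.712) = 0.449 A.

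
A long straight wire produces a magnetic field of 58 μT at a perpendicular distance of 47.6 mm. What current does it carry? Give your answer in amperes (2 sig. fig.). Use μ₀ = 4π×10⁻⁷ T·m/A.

For a long straight wire B = μ₀I/(2πd), so I = 2πdB/μ₀.
I = 2π × 0.0476 × 5.80×10⁻⁵ / (4π×10⁻⁷) = 13.8 A.

I ≈ 14 A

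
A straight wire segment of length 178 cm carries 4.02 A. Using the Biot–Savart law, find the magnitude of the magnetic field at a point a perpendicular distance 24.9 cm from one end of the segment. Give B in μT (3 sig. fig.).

For a finite straight segment, B = (μ₀I/4πd)(sinθ₁ + sinθ₂), where θ₁, θ₂ are the angles from the perpendicular to each end.
The perpendicular foot is at one end, so the two end-offsets along the wire are 0 and L = 1.78 m.
sinθ₁ = 0/√(0²+0.249²) = 0.0000; sinθ₂ = 1.78/√(1.78²+0.249²) = 0.9904.
B = (4π×10⁻⁷ × 4.02) / (4π × 0.249) × (0.0000 + 0.9904) = 1.60×10⁻⁶ T.

B ≈ 1.60 μT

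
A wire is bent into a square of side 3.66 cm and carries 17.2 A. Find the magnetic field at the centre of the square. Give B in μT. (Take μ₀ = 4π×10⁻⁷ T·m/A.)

B ≈ 532 μT

Each side is a finite straight segment at perpendicular distance d = a/(2 tan(π/4)) = 0.0183 m from the centre, with end-angles ±π/4.
One side contributes B₁ = (μ₀I/4πd)·2 sin(π/4) = 1.33×10⁻⁴ T.
All 4 sides add in the same direction: B = 4 × 1.33×10⁻⁴ = 5.32×10⁻⁴ T.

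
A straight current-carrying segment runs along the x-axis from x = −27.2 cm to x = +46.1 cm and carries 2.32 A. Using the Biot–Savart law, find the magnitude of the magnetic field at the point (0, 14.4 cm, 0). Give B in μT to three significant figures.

For a finite straight segment, B = (μ₀I/4πd)(sinθ₁ + sinθ₂), where θ₁, θ₂ are the angles from the perpendicular to each end.
The perpendicular distance is d = 0.144 m; the end-offsets along the wire are a = 0.272 m and b = 0.461 m.
sinθ₁ = 0.272/√(0.272²+0.144²) = 0.8838; sinθ₂ = 0.461/√(0.461²+0.144²) = 0.9545.
B = (4π×10⁻⁷ × 2.32) / (4π × 0.144) × (0.8838 + 0.9545) = 2.96×10⁻⁶ T.

B ≈ 2.96 μT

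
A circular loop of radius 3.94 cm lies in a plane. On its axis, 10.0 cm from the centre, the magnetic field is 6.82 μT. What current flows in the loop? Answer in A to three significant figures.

I ≈ 8.68 A

On the axis of a loop, B = μ₀IR²/[2(R²+z²)^(3/2)], so I = 2B(R²+z²)^(3/2)/(μ₀R²).
R² + z² = 0.001552 + 0.01 = 0.01155 m²; raised to 3/2 gives 1.24×10⁻³ m³.
I = 2 × 6.82×10⁻⁶ × 1.24×10⁻³ / (1.26×10⁻⁶ × 0.001552) = 8.68 A.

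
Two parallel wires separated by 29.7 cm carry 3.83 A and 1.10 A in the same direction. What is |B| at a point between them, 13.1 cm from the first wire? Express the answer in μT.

Each long wire gives B = μ₀I/(2πd). Distances are d₁ = 0.131 m and d₂ = 0.166 m.
B₁ = 5.85×10⁻⁶ T, B₂ = 1.33×10⁻⁶ T.
Between parallel currents the two contributions point in opposite directions, so they subtract. B = |B₁ − B₂| = |5.85×10⁻⁶ − 1.33×10⁻⁶| = 4.52×10⁻⁶ T.

B ≈ 4.52 μT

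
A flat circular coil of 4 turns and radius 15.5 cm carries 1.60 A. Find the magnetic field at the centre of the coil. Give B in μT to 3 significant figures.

For an N-turn flat coil, B = Nμ₀I/(2R) with R = 0.155 m.
B = 4 × 6.49×10⁻⁶ T = 2.59×10⁻⁵ T.

B ≈ 25.9 μT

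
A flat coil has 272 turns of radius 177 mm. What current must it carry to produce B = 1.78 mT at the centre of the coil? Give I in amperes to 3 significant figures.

I ≈ 1.84 A

For an N-turn coil, B = Nμ₀I/(2R) with R = 0.177 m, so I = 2RB/(Nμ₀) = 2 × 0.177 × 1.78×10⁻³ / (272 × 4π×10⁻⁷) = 1.84 A.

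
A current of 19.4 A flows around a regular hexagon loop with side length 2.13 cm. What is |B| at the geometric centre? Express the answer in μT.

Each side is a finite straight segment at perpendicular distance d = a/(2 tan(π/6)) = 0.01845 m from the centre, with end-angles ±π/6.
One side contributes B₁ = (μ₀I/4πd)·2 sin(π/6) = 1.05×10⁻⁴ T.
All 6 sides add in the same direction: B = 6 × 1.05×10⁻⁴ = 6.31×10⁻⁴ T.

B ≈ 631 μT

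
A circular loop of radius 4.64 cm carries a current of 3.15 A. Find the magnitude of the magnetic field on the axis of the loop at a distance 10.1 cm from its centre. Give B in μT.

B ≈ 3.10 μT

On the axis of a circular loop, B = μ₀IR² / [2(R²+z²)^(3/2)].
R² + z² = (0.0464)² + (0.101)² = 0.01235 m², and (R²+z²)^(3/2) = 1.37×10⁻³ m³.
B = (4π×10⁻⁷ × 3.15 × 0.002153) / (2 × 1.37×10⁻³) = 3.10×10⁻⁶ T.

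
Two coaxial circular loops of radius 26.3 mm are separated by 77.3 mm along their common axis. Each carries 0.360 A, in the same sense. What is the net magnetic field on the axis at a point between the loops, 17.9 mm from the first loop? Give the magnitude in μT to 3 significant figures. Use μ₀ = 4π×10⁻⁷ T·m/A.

Each loop contributes B = μ₀IR²/[2(R²+z²)^(3/2)] on the axis, with z measured from that loop.
Loop 1 (z = 0.0179 m): B₁ = 4.86×10⁻⁶ T. Loop 2 (z = 0.0594 m): B₂ = 5.71×10⁻⁷ T.
The fields add: B = B₁ + B₂ = 5.43×10⁻⁶ T.

B ≈ 5.43 μT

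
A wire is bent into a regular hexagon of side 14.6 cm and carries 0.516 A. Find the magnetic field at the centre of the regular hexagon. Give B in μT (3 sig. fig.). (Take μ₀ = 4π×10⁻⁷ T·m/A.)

Each side is a finite straight segment at perpendicular distance d = a/(2 tan(π/6)) = 0.1264 m from the centre, with end-angles ±π/6.
One side contributes B₁ = (μ₀I/4πd)·2 sin(π/6) = 4.08×10⁻⁷ T.
All 6 sides add in the same direction: B = 6 × 4.08×10⁻⁷ = 2.45×10⁻⁶ T.

B ≈ 2.45 μT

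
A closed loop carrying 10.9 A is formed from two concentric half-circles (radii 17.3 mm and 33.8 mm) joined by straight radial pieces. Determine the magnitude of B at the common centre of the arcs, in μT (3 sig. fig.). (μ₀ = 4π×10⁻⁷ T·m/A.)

B ≈ 96.6 μT

The radial connectors point toward the centre, so dl × r̂ = 0 and they contribute nothing.
Each semicircle gives μ₀I/(4R): inner arc 1.98×10⁻⁴ T, outer arc 1.01×10⁻⁴ T.
The two arcs carry current in opposite angular senses, so their fields oppose: B = |1.98×10⁻⁴ − 1.01×10⁻⁴| = 9.66×10⁻⁵ T.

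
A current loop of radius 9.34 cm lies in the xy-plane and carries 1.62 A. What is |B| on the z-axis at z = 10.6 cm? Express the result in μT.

On the axis of a circular loop, B = μ₀IR² / [2(R²+z²)^(3/2)].
R² + z² = (0.0934)² + (0.106)² = 0.01996 m², and (R²+z²)^(3/2) = 2.82×10⁻³ m³.
B = (4π×10⁻⁷ × 1.62 × 0.008724) / (2 × 2.82×10⁻³) = 3.15×10⁻⁶ T.

B ≈ 3.15 μT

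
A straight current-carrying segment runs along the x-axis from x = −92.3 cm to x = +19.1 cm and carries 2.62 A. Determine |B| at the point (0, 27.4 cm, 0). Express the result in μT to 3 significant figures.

B ≈ 1.46 μT

For a finite straight segment, B = (μ₀I/4πd)(sinθ₁ + sinθ₂), where θ₁, θ₂ are the angles from the perpendicular to each end.
The perpendicular distance is d = 0.274 m; the end-offsets along the wire are a = 0.923 m and b = 0.191 m.
sinθ₁ = 0.923/√(0.923²+0.274²) = 0.9587; sinθ₂ = 0.191/√(0.191²+0.274²) = 0.5719.
B = (4π×10⁻⁷ × 2.62) / (4π × 0.274) × (0.9587 + 0.5719) = 1.46×10⁻⁶ T.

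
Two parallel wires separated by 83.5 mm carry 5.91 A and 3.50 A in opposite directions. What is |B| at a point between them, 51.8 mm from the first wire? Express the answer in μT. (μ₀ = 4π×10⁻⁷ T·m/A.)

B ≈ 44.9 μT

Each long wire gives B = μ₀I/(2πd). Distances are d₁ = 0.0518 m and d₂ = 0.0317 m.
B₁ = 2.28×10⁻⁵ T, B₂ = 2.21×10⁻⁵ T.
Between antiparallel currents both contributions point the same way, so they add. B = B₁ + B₂ = 2.28×10⁻⁵ + 2.21×10⁻⁵ = 4.49×10⁻⁵ T.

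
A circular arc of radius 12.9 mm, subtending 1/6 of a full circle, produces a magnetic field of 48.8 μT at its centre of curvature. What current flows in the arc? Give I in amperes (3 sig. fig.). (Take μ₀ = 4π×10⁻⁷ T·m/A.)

I ≈ 6.01 A

For a circular arc, B = μ₀Iφ/(4πR) with φ in radians; here φ = 1.047 rad.
So I = 4πRB/(μ₀φ) = 4π × 0.0129 × 4.88×10⁻⁵ / (4π×10⁻⁷ × 1.047) = 6.01 A.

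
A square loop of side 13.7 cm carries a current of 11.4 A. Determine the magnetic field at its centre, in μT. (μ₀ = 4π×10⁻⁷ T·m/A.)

B ≈ 94.1 μT

Each side is a finite straight segment at perpendicular distance d = a/(2 tan(π/4)) = 0.0685 m from the centre, with end-angles ±π/4.
One side contributes B₁ = (μ₀I/4πd)·2 sin(π/4) = 2.35×10⁻⁵ T.
All 4 sides add in the same direction: B = 4 × 2.35×10⁻⁵ = 9.41×10⁻⁵ T.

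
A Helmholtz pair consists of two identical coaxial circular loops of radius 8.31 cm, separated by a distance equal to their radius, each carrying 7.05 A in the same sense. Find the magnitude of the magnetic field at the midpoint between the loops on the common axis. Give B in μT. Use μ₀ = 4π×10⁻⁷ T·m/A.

B ≈ 76.3 μT

Each loop contributes B = μ₀IR²/[2(R²+z²)^(3/2)] on the axis, with z measured from that loop.
Loop 1 (z = 0.04155 m): B₁ = 3.81×10⁻⁵ T. Loop 2 (z = 0.04155 m): B₂ = 3.81×10⁻⁵ T.
The fields add: B = B₁ + B₂ = 7.63×10⁻⁵ T.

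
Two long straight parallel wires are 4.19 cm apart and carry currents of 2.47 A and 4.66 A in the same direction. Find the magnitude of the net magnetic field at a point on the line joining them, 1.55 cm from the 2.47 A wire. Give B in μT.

B ≈ 3.43 μT

Each long wire gives B = μ₀I/(2πd). Distances are d₁ = 0.0155 m and d₂ = 0.0264 m.
B₁ = 3.19×10⁻⁵ T, B₂ = 3.53×10⁻⁵ T.
Between parallel currents the two contributions point in opposite directions, so they subtract. B = |B₁ − B₂| = |3.19×10⁻⁵ − 3.53×10⁻⁵| = 3.43×10⁻⁶ T.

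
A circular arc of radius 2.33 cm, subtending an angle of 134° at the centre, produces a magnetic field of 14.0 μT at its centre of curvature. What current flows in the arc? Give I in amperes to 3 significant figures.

For a circular arc, B = μ₀Iφ/(4πR) with φ in radians; here φ = 2.339 rad.
So I = 4πRB/(μ₀φ) = 4π × 0.0233 × 1.40×10⁻⁵ / (4π×10⁻⁷ × 2.339) = 1.39 A.

I ≈ 1.39 A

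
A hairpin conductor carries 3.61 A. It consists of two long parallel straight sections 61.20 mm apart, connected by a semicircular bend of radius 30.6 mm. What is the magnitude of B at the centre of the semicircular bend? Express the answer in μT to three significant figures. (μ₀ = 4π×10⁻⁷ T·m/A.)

The semicircular arc contributes B_arc = μ₀I·π/(4πR) = μ₀I/(4R) = 3.71×10⁻⁵ T.
Each semi-infinite lead is at perpendicular distance R = 0.0306 m from the centre, with the perpendicular foot at its near end, so it contributes μ₀I/(4πR); both point the same way, together 2.36×10⁻⁵ T.
Arc and leads all point the same direction: B = 3.71×10⁻⁵ + 2.36×10⁻⁵ = 6.07×10⁻⁵ T.

B ≈ 60.7 μT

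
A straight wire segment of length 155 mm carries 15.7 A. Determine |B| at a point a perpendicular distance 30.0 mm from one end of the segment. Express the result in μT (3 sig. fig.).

For a finite straight segment, B = (μ₀I/4πd)(sinθ₁ + sinθ₂), where θ₁, θ₂ are the angles from the perpendicular to each end.
The perpendicular foot is at one end, so the two end-offsets along the wire are 0 and L = 0.155 m.
sinθ₁ = 0/√(0²+0.03²) = 0.0000; sinθ₂ = 0.155/√(0.155²+0.03²) = 0.9818.
B = (4π×10⁻⁷ × 15.7) / (4π × 0.03) × (0.0000 + 0.9818) = 5.14×10⁻⁵ T.

B ≈ 51.4 μT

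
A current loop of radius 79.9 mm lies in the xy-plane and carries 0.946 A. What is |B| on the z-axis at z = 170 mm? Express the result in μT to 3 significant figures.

B ≈ 0.573 μT

On the axis of a circular loop, B = μ₀IR² / [2(R²+z²)^(3/2)].
R² + z² = (0.0799)² + (0.17)² = 0.03528 m², and (R²+z²)^(3/2) = 6.63×10⁻³ m³.
B = (4π×10⁻⁷ × 0.946 × 0.006384) / (2 × 6.63×10⁻³) = 5.73×10⁻⁷ T.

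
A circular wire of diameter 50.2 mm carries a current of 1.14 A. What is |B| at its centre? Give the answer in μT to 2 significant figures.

At the centre of a circular loop the Biot–Savart law gives B = μ₀I/(2R) (so R = 0.0251 m).
B = (4π×10⁻⁷ × 1.14) / (2 × 0.0251) = 2.85×10⁻⁵ T.

B ≈ 29 μT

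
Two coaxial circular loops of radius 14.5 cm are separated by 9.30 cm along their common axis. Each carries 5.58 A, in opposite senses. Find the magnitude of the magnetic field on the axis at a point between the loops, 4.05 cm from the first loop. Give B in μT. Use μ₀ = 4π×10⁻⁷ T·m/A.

B ≈ 1.50 μT

Each loop contributes B = μ₀IR²/[2(R²+z²)^(3/2)] on the axis, with z measured from that loop.
Loop 1 (z = 0.0405 m): B₁ = 2.16×10⁻⁵ T. Loop 2 (z = 0.0525 m): B₂ = 2.01×10⁻⁵ T.
The fields oppose: B = |B₁ − B₂| = 1.50×10⁻⁶ T.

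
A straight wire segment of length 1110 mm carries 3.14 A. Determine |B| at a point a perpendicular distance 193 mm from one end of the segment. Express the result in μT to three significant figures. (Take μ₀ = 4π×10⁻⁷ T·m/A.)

For a finite straight segment, B = (μ₀I/4πd)(sinθ₁ + sinθ₂), where θ₁, θ₂ are the angles from the perpendicular to each end.
The perpendicular foot is at one end, so the two end-offsets along the wire are 0 and L = 1.11 m.
sinθ₁ = 0/√(0²+0.193²) = 0.0000; sinθ₂ = 1.11/√(1.11²+0.193²) = 0.9852.
B = (4π×10⁻⁷ × 3.14) / (4π × 0.193) × (0.0000 + 0.9852) = 1.60×10⁻⁶ T.

B ≈ 1.60 μT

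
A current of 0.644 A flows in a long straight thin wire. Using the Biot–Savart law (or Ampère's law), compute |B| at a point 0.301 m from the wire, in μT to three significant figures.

For an infinitely long straight wire, B = μ₀I/(2πd).
B = (4π×10⁻⁷ × 0.644) / (2π × 0.301) = 4.28×10⁻⁷ T.

B ≈ 0.428 μT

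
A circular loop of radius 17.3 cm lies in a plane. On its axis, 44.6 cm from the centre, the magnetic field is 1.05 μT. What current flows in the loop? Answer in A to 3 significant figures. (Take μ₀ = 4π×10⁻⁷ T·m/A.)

On the axis of a loop, B = μ₀IR²/[2(R²+z²)^(3/2)], so I = 2B(R²+z²)^(3/2)/(μ₀R²).
R² + z² = 0.02993 + 0.1989 = 0.2288 m²; raised to 3/2 gives 0.109 m³.
I = 2 × 1.05×10⁻⁶ × 0.109 / (1.26×10⁻⁶ × 0.02993) = 6.11 A.

I ≈ 6.11 A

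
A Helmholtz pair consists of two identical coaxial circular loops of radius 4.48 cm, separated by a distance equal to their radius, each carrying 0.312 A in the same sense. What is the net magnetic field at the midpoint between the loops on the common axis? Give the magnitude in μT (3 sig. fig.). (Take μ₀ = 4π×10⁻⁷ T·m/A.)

B ≈ 6.26 μT

Each loop contributes B = μ₀IR²/[2(R²+z²)^(3/2)] on the axis, with z measured from that loop.
Loop 1 (z = 0.0224 m): B₁ = 3.13×10⁻⁶ T. Loop 2 (z = 0.0224 m): B₂ = 3.13×10⁻⁶ T.
The fields add: B = B₁ + B₂ = 6.26×10⁻⁶ T.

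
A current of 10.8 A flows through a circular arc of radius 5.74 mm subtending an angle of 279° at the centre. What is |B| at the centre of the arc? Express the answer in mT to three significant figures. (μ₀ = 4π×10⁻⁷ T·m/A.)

B ≈ 0.916 mT

The Biot–Savart field of a circular arc at its centre is B = μ₀Iφ/(4πR), with φ = 4.869 rad.
B = (4π×10⁻⁷ × 10.8 × 4.869) / (4π × 0.00574) = 9.16×10⁻⁴ T.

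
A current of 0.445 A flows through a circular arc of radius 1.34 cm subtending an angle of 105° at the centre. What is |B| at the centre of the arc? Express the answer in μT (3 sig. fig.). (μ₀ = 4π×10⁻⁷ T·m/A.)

B ≈ 6.09 μT

The Biot–Savart field of a circular arc at its centre is B = μ₀Iφ/(4πR), with φ = 1.833 rad.
B = (4π×10⁻⁷ × 0.445 × 1.833) / (4π × 0.0134) = 6.09×10⁻⁶ T.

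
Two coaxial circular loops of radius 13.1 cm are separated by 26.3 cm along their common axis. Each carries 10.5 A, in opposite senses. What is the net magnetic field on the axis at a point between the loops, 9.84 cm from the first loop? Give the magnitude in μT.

Each loop contributes B = μ₀IR²/[2(R²+z²)^(3/2)] on the axis, with z measured from that loop.
Loop 1 (z = 0.0984 m): B₁ = 2.57×10⁻⁵ T. Loop 2 (z = 0.1646 m): B₂ = 1.22×10⁻⁵ T.
The fields oppose: B = |B₁ − B₂| = 1.36×10⁻⁵ T.

B ≈ 13.6 μT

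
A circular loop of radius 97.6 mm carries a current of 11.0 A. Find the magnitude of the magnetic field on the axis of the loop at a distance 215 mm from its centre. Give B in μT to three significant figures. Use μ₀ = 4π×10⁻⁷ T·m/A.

On the axis of a circular loop, B = μ₀IR² / [2(R²+z²)^(3/2)].
R² + z² = (0.0976)² + (0.215)² = 0.05575 m², and (R²+z²)^(3/2) = 1.32×10⁻² m³.
B = (4π×10⁻⁷ × 11.0 × 0.009526) / (2 × 1.32×10⁻²) = 5.00×10⁻⁶ T.

B ≈ 5.00 μT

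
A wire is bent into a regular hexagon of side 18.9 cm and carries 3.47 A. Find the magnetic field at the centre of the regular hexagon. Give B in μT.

Each side is a finite straight segment at perpendicular distance d = a/(2 tan(π/6)) = 0.1637 m from the centre, with end-angles ±π/6.
One side contributes B₁ = (μ₀I/4πd)·2 sin(π/6) = 2.12×10⁻⁶ T.
All 6 sides add in the same direction: B = 6 × 2.12×10⁻⁶ = 1.27×10⁻⁵ T.

B ≈ 12.7 μT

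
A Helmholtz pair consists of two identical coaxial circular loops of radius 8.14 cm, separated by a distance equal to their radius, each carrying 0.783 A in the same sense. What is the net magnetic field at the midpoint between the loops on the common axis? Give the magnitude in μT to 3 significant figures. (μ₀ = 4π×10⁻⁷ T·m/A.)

B ≈ 8.65 μT

Each loop contributes B = μ₀IR²/[2(R²+z²)^(3/2)] on the axis, with z measured from that loop.
Loop 1 (z = 0.0407 m): B₁ = 4.32×10⁻⁶ T. Loop 2 (z = 0.0407 m): B₂ = 4.32×10⁻⁶ T.
The fields add: B = B₁ + B₂ = 8.65×10⁻⁶ T.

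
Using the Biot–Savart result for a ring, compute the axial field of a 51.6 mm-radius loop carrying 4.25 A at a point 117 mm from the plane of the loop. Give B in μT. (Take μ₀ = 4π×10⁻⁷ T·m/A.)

B ≈ 3.40 μT

On the axis of a circular loop, B = μ₀IR² / [2(R²+z²)^(3/2)].
R² + z² = (0.0516)² + (0.117)² = 0.01635 m², and (R²+z²)^(3/2) = 2.09×10⁻³ m³.
B = (4π×10⁻⁷ × 4.25 × 0.002663) / (2 × 2.09×10⁻³) = 3.40×10⁻⁶ T.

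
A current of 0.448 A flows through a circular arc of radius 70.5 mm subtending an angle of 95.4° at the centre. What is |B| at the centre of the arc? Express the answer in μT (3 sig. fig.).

The Biot–Savart field of a circular arc at its centre is B = μ₀Iφ/(4πR), with φ = 1.665 rad.
B = (4π×10⁻⁷ × 0.448 × 1.665) / (4π × 0.0705) = 1.06×10⁻⁶ T.

B ≈ 1.06 μT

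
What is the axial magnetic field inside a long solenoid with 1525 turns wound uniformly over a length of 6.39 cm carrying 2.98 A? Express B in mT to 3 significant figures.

Inside a long solenoid, B = μ₀nI with n = 2.387×10⁴ turns/m.
B = 4π×10⁻⁷ × 2.387×10⁴ × 2.98 = 8.94×10⁻² T.

B ≈ 89.4 mT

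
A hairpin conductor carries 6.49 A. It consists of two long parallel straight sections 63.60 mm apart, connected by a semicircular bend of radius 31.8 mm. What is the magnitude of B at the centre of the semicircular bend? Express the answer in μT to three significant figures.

B ≈ 105 μT

The semicircular arc contributes B_arc = μ₀I·π/(4πR) = μ₀I/(4R) = 6.41×10⁻⁵ T.
Each semi-infinite lead is at perpendicular distance R = 0.0318 m from the centre, with the perpendicular foot at its near end, so it contributes μ₀I/(4πR); both point the same way, together 4.08×10⁻⁵ T.
Arc and leads all point the same direction: B = 6.41×10⁻⁵ + 4.08×10⁻⁵ = 1.05×10⁻⁴ T.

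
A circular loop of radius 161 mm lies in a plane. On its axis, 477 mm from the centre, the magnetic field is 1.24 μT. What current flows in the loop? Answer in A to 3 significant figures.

I ≈ 9.71 A

On the axis of a loop, B = μ₀IR²/[2(R²+z²)^(3/2)], so I = 2B(R²+z²)^(3/2)/(μ₀R²).
R² + z² = 0.02592 + 0.2275 = 0.2535 m²; raised to 3/2 gives 0.128 m³.
I = 2 × 1.24×10⁻⁶ × 0.128 / (1.26×10⁻⁶ × 0.02592) = 9.71 A.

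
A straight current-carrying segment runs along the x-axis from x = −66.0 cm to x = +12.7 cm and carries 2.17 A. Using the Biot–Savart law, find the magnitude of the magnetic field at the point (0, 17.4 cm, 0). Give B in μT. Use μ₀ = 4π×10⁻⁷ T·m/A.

For a finite straight segment, B = (μ₀I/4πd)(sinθ₁ + sinθ₂), where θ₁, θ₂ are the angles from the perpendicular to each end.
The perpendicular distance is d = 0.174 m; the end-offsets along the wire are a = 0.66 m and b = 0.127 m.
sinθ₁ = 0.66/√(0.66²+0.174²) = 0.9670; sinθ₂ = 0.127/√(0.127²+0.174²) = 0.5896.
B = (4π×10⁻⁷ × 2.17) / (4π × 0.174) × (0.9670 + 0.5896) = 1.94×10⁻⁶ T.

B ≈ 1.94 μT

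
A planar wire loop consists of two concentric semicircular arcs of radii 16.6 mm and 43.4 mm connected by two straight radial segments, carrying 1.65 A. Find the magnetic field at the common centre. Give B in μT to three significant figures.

The radial connectors point toward the centre, so dl × r̂ = 0 and they contribute nothing.
Each semicircle gives μ₀I/(4R): inner arc 3.12×10⁻⁵ T, outer arc 1.19×10⁻⁵ T.
The two arcs carry current in opposite angular senses, so their fields oppose: B = |3.12×10⁻⁵ − 1.19×10⁻⁵| = 1.93×10⁻⁵ T.

B ≈ 19.3 μT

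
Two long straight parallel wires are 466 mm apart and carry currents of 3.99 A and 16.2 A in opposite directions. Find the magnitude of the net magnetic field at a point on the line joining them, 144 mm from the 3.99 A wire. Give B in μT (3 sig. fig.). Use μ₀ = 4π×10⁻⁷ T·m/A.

B ≈ 15.6 μT

Each long wire gives B = μ₀I/(2πd). Distances are d₁ = 0.144 m and d₂ = 0.322 m.
B₁ = 5.54×10⁻⁶ T, B₂ = 1.01×10⁻⁵ T.
Between antiparallel currents both contributions point the same way, so they add. B = B₁ + B₂ = 5.54×10⁻⁶ + 1.01×10⁻⁵ = 1.56×10⁻⁵ T.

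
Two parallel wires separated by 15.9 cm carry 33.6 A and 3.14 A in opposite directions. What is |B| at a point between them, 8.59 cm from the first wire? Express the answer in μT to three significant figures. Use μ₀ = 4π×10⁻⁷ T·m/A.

B ≈ 86.8 μT

Each long wire gives B = μ₀I/(2πd). Distances are d₁ = 0.0859 m and d₂ = 0.0731 m.
B₁ = 7.82×10⁻⁵ T, B₂ = 8.59×10⁻⁶ T.
Between antiparallel currents both contributions point the same way, so they add. B = B₁ + B₂ = 7.82×10⁻⁵ + 8.59×10⁻⁶ = 8.68×10⁻⁵ T.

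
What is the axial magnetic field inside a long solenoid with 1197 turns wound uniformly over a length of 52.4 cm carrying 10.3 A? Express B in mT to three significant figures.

B ≈ 29.6 mT

Inside a long solenoid, B = μ₀nI with n = 2284 turns/m.
B = 4π×10⁻⁷ × 2284 × 10.3 = 2.96×10⁻² T.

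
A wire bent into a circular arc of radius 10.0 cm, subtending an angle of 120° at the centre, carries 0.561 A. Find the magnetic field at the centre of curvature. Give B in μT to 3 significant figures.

The Biot–Savart field of a circular arc at its centre is B = μ₀Iφ/(4πR), with φ = 2.094 rad.
B = (4π×10⁻⁷ × 0.561 × 2.094) / (4π × 0.1) = 1.17×10⁻⁶ T.

B ≈ 1.17 μT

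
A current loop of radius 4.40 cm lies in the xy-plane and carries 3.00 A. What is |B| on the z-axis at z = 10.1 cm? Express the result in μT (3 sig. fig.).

B ≈ 2.73 μT

On the axis of a circular loop, B = μ₀IR² / [2(R²+z²)^(3/2)].
R² + z² = (0.044)² + (0.101)² = 0.01214 m², and (R²+z²)^(3/2) = 1.34×10⁻³ m³.
B = (4π×10⁻⁷ × 3.00 × 0.001936) / (2 × 1.34×10⁻³) = 2.73×10⁻⁶ T.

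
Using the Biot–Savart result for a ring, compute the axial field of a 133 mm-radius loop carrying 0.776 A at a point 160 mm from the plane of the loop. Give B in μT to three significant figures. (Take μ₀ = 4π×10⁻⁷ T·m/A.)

B ≈ 0.958 μT

On the axis of a circular loop, B = μ₀IR² / [2(R²+z²)^(3/2)].
R² + z² = (0.133)² + (0.16)² = 0.04329 m², and (R²+z²)^(3/2) = 9.01×10⁻³ m³.
B = (4π×10⁻⁷ × 0.776 × 0.01769) / (2 × 9.01×10⁻³) = 9.58×10⁻⁷ T.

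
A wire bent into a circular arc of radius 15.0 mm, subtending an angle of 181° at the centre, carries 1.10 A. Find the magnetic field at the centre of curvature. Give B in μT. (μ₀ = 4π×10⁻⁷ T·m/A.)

B ≈ 23.2 μT

The Biot–Savart field of a circular arc at its centre is B = μ₀Iφ/(4πR), with φ = 3.159 rad.
B = (4π×10⁻⁷ × 1.10 × 3.159) / (4π × 0.015) = 2.32×10⁻⁵ T.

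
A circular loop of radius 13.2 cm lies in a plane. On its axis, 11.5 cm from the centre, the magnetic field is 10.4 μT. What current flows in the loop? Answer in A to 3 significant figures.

I ≈ 5.10 A

On the axis of a loop, B = μ₀IR²/[2(R²+z²)^(3/2)], so I = 2B(R²+z²)^(3/2)/(μ₀R²).
R² + z² = 0.01742 + 0.01323 = 0.03065 m²; raised to 3/2 gives 5.37×10⁻³ m³.
I = 2 × 1.04×10⁻⁵ × 5.37×10⁻³ / (1.26×10⁻⁶ × 0.01742) = 5.10 A.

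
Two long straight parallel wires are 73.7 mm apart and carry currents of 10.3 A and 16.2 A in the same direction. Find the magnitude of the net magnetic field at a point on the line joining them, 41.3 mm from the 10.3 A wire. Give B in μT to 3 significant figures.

B ≈ 50.1 μT

Each long wire gives B = μ₀I/(2πd). Distances are d₁ = 0.0413 m and d₂ = 0.0324 m.
B₁ = 4.99×10⁻⁵ T, B₂ = 1.00×10⁻⁴ T.
Between parallel currents the two contributions point in opposite directions, so they subtract. B = |B₁ − B₂| = |4.99×10⁻⁵ − 1.00×10⁻⁴| = 5.01×10⁻⁵ T.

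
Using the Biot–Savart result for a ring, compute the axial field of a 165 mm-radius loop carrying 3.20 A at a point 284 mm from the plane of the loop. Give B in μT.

On the axis of a circular loop, B = μ₀IR² / [2(R²+z²)^(3/2)].
R² + z² = (0.165)² + (0.284)² = 0.1079 m², and (R²+z²)^(3/2) = 3.54×10⁻² m³.
B = (4π×10⁻⁷ × 3.20 × 0.02723) / (2 × 3.54×10⁻²) = 1.54×10⁻⁶ T.

B ≈ 1.54 μT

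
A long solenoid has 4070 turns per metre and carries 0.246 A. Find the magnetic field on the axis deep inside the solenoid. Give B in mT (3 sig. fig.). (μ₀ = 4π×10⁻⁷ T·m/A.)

B ≈ 1.26 mT

Inside a long solenoid, B = μ₀nI with n = 4070 turns/m.
B = 4π×10⁻⁷ × 4070 × 0.246 = 1.26×10⁻³ T.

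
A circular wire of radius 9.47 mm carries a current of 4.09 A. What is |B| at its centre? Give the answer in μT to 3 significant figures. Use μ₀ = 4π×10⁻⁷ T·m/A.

At the centre of a circular loop the Biot–Savart law gives B = μ₀I/(2R).
B = (4π×10⁻⁷ × 4.09) / (2 × 0.00947) = 2.71×10⁻⁴ T.

B ≈ 271 μT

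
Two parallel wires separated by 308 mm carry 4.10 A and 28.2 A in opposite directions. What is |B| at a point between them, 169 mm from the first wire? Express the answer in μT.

Each long wire gives B = μ₀I/(2πd). Distances are d₁ = 0.169 m and d₂ = 0.139 m.
B₁ = 4.85×10⁻⁶ T, B₂ = 4.06×10⁻⁵ T.
Between antiparallel currents both contributions point the same way, so they add. B = B₁ + B₂ = 4.85×10⁻⁶ + 4.06×10⁻⁵ = 4.54×10⁻⁵ T.

B ≈ 45.4 μT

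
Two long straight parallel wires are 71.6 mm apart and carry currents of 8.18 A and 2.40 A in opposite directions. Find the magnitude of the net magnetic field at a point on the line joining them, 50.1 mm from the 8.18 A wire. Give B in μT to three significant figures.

B ≈ 55.0 μT

Each long wire gives B = μ₀I/(2πd). Distances are d₁ = 0.0501 m and d₂ = 0.0215 m.
B₁ = 3.27×10⁻⁵ T, B₂ = 2.23×10⁻⁵ T.
Between antiparallel currents both contributions point the same way, so they add. B = B₁ + B₂ = 3.27×10⁻⁵ + 2.23×10⁻⁵ = 5.50×10⁻⁵ T.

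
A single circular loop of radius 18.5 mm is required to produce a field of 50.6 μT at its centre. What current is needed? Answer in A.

At the centre of a circular loop B = μ₀I/(2R), so I = 2RB/μ₀.
With R = 0.0185 m, I = 2 × 0.0185 × 5.06×10⁻⁵ / (4π×10⁻⁷) = 1.49 A.

I ≈ 1.49 A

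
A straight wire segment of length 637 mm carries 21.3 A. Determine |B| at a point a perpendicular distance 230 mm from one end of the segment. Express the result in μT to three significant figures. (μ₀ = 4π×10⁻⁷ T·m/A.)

B ≈ 8.71 μT

For a finite straight segment, B = (μ₀I/4πd)(sinθ₁ + sinθ₂), where θ₁, θ₂ are the angles from the perpendicular to each end.
The perpendicular foot is at one end, so the two end-offsets along the wire are 0 and L = 0.637 m.
sinθ₁ = 0/√(0²+0.23²) = 0.0000; sinθ₂ = 0.637/√(0.637²+0.23²) = 0.9406.
B = (4π×10⁻⁷ × 21.3) / (4π × 0.23) × (0.0000 + 0.9406) = 8.71×10⁻⁶ T.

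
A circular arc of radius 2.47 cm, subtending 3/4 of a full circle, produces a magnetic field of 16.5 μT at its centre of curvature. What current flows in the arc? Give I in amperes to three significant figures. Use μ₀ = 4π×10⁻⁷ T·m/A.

I ≈ 0.865 A

For a circular arc, B = μ₀Iφ/(4πR) with φ in radians; here φ = 4.712 rad.
So I = 4πRB/(μ₀φ) = 4π × 0.0247 × 1.65×10⁻⁵ / (4π×10⁻⁷ × 4.712) = 0.865 A.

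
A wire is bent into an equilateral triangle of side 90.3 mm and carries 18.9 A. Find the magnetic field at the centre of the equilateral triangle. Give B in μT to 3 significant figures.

B ≈ 377 μT

Each side is a finite straight segment at perpendicular distance d = a/(2 tan(π/3)) = 0.02607 m from the centre, with end-angles ±π/3.
One side contributes B₁ = (μ₀I/4πd)·2 sin(π/3) = 1.26×10⁻⁴ T.
All 3 sides add in the same direction: B = 3 × 1.26×10⁻⁴ = 3.77×10⁻⁴ T.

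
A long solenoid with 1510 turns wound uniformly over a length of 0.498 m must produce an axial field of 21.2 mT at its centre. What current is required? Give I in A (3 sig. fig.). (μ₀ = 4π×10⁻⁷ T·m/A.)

I ≈ 5.56 A

Inside a long solenoid B = μ₀nI with n = 3032 m⁻¹, so I = B/(μ₀n).
I = 2.12×10⁻² / (4π×10⁻⁷ × 3032) = 5.56 A.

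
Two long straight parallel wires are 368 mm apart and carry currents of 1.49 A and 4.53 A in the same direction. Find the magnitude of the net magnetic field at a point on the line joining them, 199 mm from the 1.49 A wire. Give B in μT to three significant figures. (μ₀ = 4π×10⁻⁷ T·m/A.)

B ≈ 3.86 μT

Each long wire gives B = μ₀I/(2πd). Distances are d₁ = 0.199 m and d₂ = 0.169 m.
B₁ = 1.50×10⁻⁶ T, B₂ = 5.36×10⁻⁶ T.
Between parallel currents the two contributions point in opposite directions, so they subtract. B = |B₁ − B₂| = |1.50×10⁻⁶ − 5.36×10⁻⁶| = 3.86×10⁻⁶ T.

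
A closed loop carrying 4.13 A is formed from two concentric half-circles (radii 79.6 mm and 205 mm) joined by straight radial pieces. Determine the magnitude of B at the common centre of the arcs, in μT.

The radial connectors point toward the centre, so dl × r̂ = 0 and they contribute nothing.
Each semicircle gives μ₀I/(4R): inner arc 1.63×10⁻⁵ T, outer arc 6.33×10⁻⁶ T.
The two arcs carry current in opposite angular senses, so their fields oppose: B = |1.63×10⁻⁵ − 6.33×10⁻⁶| = 9.97×10⁻⁶ T.

B ≈ 9.97 μT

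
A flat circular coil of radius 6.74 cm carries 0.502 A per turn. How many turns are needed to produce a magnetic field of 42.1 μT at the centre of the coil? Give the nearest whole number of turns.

N = 9

For an N-turn coil, B = Nμ₀I/(2R). A single turn gives B₁ = 4.68×10⁻⁶ T with R = 0.0674 m.
N = B/B₁ = 4.21×10⁻⁵ / 4.68×10⁻⁶ = 9.00.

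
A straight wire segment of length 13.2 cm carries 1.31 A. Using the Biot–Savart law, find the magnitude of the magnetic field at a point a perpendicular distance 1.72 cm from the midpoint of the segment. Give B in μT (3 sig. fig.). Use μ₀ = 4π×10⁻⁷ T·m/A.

B ≈ 14.7 μT

For a finite straight segment, B = (μ₀I/4πd)(sinθ₁ + sinθ₂), where θ₁, θ₂ are the angles from the perpendicular to each end.
The perpendicular from the point meets the wire at its midpoint, so each end is L/2 = 0.066 m away along the wire.
sinθ₁ = 0.066/√(0.066²+0.0172²) = 0.9677; sinθ₂ = 0.066/√(0.066²+0.0172²) = 0.9677.
B = (4π×10⁻⁷ × 1.31) / (4π × 0.0172) × (0.9677 + 0.9677) = 1.47×10⁻⁵ T.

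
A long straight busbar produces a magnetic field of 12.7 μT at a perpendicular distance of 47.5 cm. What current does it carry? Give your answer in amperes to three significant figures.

For a long straight wire B = μ₀I/(2πd), so I = 2πdB/μ₀.
I = 2π × 0.475 × 1.27×10⁻⁵ / (4π×10⁻⁷) = 30.2 A.

I ≈ 30.2 A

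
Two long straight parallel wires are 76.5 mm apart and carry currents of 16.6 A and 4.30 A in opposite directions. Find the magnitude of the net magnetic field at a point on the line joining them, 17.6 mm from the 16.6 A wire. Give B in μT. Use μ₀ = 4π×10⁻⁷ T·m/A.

Each long wire gives B = μ₀I/(2πd). Distances are d₁ = 0.0176 m and d₂ = 0.0589 m.
B₁ = 1.89×10⁻⁴ T, B₂ = 1.46×10⁻⁵ T.
Between antiparallel currents both contributions point the same way, so they add. B = B₁ + B₂ = 1.89×10⁻⁴ + 1.46×10⁻⁵ = 2.03×10⁻⁴ T.

B ≈ 203 μT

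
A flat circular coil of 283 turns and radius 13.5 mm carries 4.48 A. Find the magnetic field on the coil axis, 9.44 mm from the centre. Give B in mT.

For an N-turn flat coil, B = Nμ₀IR²/[2(R²+z²)^(3/2)] with R = 0.0135 m, z = 0.00944 m.
B = 283 × 1.15×10⁻⁴ T = 3.25×10⁻² T.

B ≈ 32.5 mT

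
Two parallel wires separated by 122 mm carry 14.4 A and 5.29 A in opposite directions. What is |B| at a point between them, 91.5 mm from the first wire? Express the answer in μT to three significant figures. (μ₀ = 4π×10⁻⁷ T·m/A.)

Each long wire gives B = μ₀I/(2πd). Distances are d₁ = 0.0915 m and d₂ = 0.0305 m.
B₁ = 3.15×10⁻⁵ T, B₂ = 3.47×10⁻⁵ T.
Between antiparallel currents both contributions point the same way, so they add. B = B₁ + B₂ = 3.15×10⁻⁵ + 3.47×10⁻⁵ = 6.62×10⁻⁵ T.

B ≈ 66.2 μT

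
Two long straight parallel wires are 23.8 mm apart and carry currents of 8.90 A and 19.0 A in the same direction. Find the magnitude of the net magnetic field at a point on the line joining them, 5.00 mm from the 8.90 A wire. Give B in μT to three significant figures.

B ≈ 154 μT

Each long wire gives B = μ₀I/(2πd). Distances are d₁ = 0.005 m and d₂ = 0.0188 m.
B₁ = 3.56×10⁻⁴ T, B₂ = 2.02×10⁻⁴ T.
Between parallel currents the two contributions point in opposite directions, so they subtract. B = |B₁ − B₂| = |3.56×10⁻⁴ − 2.02×10⁻⁴| = 1.54×10⁻⁴ T.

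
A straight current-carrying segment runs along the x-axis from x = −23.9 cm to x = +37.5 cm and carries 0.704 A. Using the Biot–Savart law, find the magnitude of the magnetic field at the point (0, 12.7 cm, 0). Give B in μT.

For a finite straight segment, B = (μ₀I/4πd)(sinθ₁ + sinθ₂), where θ₁, θ₂ are the angles from the perpendicular to each end.
The perpendicular distance is d = 0.127 m; the end-offsets along the wire are a = 0.239 m and b = 0.375 m.
sinθ₁ = 0.239/√(0.239²+0.127²) = 0.8831; sinθ₂ = 0.375/√(0.375²+0.127²) = 0.9472.
B = (4π×10⁻⁷ × 0.704) / (4π × 0.127) × (0.8831 + 0.9472) = 1.01×10⁻⁶ T.

B ≈ 1.01 μT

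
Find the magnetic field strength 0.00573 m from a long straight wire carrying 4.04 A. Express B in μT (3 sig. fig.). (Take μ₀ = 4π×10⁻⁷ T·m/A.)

B ≈ 141 μT

For an infinitely long straight wire, B = μ₀I/(2πd).
B = (4π×10⁻⁷ × 4.04) / (2π × 0.00573) = 1.41×10⁻⁴ T.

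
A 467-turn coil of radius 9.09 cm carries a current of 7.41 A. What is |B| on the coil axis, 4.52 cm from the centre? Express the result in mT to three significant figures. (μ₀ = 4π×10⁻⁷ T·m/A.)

B ≈ 17.2 mT

For an N-turn flat coil, B = Nμ₀IR²/[2(R²+z²)^(3/2)] with R = 0.0909 m, z = 0.0452 m.
B = 467 × 3.68×10⁻⁵ T = 1.72×10⁻² T.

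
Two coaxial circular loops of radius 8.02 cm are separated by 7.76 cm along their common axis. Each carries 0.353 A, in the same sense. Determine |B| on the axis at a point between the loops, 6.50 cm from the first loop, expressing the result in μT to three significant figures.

B ≈ 3.96 μT

Each loop contributes B = μ₀IR²/[2(R²+z²)^(3/2)] on the axis, with z measured from that loop.
Loop 1 (z = 0.065 m): B₁ = 1.30×10⁻⁶ T. Loop 2 (z = 0.0126 m): B₂ = 2.67×10⁻⁶ T.
The fields add: B = B₁ + B₂ = 3.96×10⁻⁶ T.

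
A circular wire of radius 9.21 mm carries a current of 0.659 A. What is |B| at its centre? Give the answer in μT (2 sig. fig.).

At the centre of a circular loop the Biot–Savart law gives B = μ₀I/(2R).
B = (4π×10⁻⁷ × 0.659) / (2 × 0.00921) = 4.50×10⁻⁵ T.

B ≈ 45 μT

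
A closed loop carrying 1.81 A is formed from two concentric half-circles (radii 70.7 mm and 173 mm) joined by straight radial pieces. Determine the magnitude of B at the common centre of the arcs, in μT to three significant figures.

The radial connectors point toward the centre, so dl × r̂ = 0 and they contribute nothing.
Each semicircle gives μ₀I/(4R): inner arc 8.04×10⁻⁶ T, outer arc 3.29×10⁻⁶ T.
The two arcs carry current in opposite angular senses, so their fields oppose: B = |8.04×10⁻⁶ − 3.29×10⁻⁶| = 4.76×10⁻⁶ T.

B ≈ 4.76 μT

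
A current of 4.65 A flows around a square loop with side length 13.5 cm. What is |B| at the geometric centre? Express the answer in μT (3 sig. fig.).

Each side is a finite straight segment at perpendicular distance d = a/(2 tan(π/4)) = 0.0675 m from the centre, with end-angles ±π/4.
One side contributes B₁ = (μ₀I/4πd)·2 sin(π/4) = 9.74×10⁻⁶ T.
All 4 sides add in the same direction: B = 4 × 9.74×10⁻⁶ = 3.90×10⁻⁵ T.

B ≈ 39.0 μT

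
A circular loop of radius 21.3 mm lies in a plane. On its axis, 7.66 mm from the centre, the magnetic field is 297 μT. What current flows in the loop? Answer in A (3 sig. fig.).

I ≈ 12.1 A

On the axis of a loop, B = μ₀IR²/[2(R²+z²)^(3/2)], so I = 2B(R²+z²)^(3/2)/(μ₀R²).
R² + z² = 0.0004537 + 5.868×10⁻⁵ = 0.0005124 m²; raised to 3/2 gives 1.16×10⁻⁵ m³.
I = 2 × 2.97×10⁻⁴ × 1.16×10⁻⁵ / (1.26×10⁻⁶ × 0.0004537) = 12.1 A.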